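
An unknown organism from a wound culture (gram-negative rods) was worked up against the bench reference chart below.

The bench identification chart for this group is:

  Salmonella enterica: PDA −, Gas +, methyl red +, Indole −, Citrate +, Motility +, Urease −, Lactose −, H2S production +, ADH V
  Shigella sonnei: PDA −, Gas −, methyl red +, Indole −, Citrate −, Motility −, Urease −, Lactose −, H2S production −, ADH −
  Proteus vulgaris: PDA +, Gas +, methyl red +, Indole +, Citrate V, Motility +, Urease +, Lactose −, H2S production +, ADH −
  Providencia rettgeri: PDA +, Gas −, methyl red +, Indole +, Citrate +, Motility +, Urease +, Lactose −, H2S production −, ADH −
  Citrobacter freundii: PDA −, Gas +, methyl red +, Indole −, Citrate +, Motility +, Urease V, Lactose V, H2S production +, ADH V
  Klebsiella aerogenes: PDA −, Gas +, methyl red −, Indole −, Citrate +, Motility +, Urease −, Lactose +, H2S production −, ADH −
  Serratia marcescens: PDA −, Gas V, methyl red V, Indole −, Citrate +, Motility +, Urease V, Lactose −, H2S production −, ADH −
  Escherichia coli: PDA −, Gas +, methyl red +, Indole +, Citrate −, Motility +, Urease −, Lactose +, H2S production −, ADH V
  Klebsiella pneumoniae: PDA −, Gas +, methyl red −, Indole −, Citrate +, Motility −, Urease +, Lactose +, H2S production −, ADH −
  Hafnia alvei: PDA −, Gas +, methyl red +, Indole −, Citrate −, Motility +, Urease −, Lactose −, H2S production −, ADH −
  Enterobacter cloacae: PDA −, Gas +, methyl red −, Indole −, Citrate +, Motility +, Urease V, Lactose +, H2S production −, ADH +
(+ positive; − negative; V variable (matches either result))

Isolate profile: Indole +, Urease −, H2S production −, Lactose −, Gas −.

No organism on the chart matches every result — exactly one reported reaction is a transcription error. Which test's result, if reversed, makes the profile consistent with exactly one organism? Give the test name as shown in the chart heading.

Urease

As reported, no row in the chart matches all 5 reactions.
Reversing Lactose → still no organism matches.
Reversing Gas → still no organism matches.
Reversing H2S production → still no organism matches.
Reversing Urease (to +) → unique match: Providencia rettgeri.
Reversing Indole → 2 organisms match (not unique).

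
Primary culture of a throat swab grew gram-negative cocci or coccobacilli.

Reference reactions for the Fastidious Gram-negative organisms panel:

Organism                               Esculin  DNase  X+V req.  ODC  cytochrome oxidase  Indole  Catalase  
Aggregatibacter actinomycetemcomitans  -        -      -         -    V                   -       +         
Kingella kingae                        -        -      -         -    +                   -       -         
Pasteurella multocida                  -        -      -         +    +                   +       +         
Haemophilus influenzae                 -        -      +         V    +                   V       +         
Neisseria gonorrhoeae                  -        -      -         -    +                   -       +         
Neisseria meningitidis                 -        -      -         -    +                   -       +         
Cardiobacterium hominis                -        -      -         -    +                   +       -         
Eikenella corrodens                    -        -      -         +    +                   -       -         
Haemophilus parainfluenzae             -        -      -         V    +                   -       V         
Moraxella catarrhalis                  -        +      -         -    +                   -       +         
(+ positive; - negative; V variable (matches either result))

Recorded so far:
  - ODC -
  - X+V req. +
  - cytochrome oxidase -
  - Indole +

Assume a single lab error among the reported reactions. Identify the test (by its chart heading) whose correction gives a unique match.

As reported, no row in the chart matches all 4 reactions.
Reversing X+V req. → still no organism matches.
Reversing cytochrome oxidase (to +) → unique match: Haemophilus influenzae.
Reversing Indole → still no organism matches.
Reversing ODC → still no organism matches.

cytochrome oxidase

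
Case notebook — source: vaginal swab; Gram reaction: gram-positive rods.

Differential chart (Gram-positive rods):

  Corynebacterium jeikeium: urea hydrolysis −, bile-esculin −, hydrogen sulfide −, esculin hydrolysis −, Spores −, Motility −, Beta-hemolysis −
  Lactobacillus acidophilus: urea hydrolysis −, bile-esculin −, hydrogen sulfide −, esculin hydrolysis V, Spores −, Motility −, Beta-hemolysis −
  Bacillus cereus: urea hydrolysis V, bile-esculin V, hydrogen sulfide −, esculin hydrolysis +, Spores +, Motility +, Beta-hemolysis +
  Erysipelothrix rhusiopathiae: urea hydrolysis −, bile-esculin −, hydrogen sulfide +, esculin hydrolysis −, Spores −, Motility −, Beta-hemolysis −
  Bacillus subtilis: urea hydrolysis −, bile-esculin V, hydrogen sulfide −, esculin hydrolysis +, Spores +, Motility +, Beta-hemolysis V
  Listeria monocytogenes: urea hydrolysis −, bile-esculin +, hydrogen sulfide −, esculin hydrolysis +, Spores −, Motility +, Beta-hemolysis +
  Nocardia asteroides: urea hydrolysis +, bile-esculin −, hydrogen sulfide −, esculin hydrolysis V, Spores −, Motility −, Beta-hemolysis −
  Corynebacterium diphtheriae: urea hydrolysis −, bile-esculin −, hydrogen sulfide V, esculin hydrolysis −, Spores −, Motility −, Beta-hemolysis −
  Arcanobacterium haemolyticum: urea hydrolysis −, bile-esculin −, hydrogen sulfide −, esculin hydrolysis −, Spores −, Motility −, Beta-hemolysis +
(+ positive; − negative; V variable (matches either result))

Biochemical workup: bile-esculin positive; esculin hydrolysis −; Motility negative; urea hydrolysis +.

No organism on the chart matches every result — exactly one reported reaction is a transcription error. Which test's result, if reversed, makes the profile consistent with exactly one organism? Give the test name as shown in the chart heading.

bile-esculin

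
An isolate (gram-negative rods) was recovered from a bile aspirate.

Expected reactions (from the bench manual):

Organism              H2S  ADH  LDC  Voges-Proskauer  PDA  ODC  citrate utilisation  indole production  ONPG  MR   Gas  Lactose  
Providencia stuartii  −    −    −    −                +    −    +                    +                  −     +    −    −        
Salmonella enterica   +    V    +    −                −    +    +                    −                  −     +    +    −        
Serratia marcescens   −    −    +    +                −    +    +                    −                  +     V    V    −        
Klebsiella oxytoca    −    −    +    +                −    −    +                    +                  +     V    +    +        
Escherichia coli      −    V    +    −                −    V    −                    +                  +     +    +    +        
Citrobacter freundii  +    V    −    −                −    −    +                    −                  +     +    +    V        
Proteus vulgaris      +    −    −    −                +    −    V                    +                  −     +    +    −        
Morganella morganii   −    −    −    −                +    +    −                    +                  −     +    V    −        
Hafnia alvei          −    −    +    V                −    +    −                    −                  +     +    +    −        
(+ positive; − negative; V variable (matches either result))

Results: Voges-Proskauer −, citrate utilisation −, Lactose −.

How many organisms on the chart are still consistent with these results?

3

citrate utilisation −: excludes 5 organisms — 4 left.
Lactose −: excludes Escherichia coli — 3 left.
Voges-Proskauer −: all 3 remaining candidates are consistent.
Still consistent: Hafnia alvei, Morganella morganii, Proteus vulgaris.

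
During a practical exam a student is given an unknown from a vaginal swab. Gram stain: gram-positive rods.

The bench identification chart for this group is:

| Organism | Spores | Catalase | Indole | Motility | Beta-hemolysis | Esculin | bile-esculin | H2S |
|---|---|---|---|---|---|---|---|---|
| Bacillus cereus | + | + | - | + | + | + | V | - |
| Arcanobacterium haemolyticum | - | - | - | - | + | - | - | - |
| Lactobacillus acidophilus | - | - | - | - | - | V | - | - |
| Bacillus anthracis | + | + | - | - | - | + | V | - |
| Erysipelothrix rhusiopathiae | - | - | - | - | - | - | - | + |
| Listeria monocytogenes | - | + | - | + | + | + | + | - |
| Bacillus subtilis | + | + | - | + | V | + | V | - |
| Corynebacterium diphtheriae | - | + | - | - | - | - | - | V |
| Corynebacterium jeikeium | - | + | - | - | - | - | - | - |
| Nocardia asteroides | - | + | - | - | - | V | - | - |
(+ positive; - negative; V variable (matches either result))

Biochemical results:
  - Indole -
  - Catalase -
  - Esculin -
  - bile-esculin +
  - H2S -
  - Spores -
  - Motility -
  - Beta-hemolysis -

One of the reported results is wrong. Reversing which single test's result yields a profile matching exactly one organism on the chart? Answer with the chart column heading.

As reported, no row in the chart matches all 8 reactions.
Reversing Esculin → still no organism matches.
Reversing Beta-hemolysis → still no organism matches.
Reversing bile-esculin (to -) → unique match: Lactobacillus acidophilus.
Reversing Motility → still no organism matches.
Reversing H2S → still no organism matches.
Reversing Spores → still no organism matches.
Reversing Catalase → still no organism matches.
Reversing Indole → still no organism matches.

bile-esculin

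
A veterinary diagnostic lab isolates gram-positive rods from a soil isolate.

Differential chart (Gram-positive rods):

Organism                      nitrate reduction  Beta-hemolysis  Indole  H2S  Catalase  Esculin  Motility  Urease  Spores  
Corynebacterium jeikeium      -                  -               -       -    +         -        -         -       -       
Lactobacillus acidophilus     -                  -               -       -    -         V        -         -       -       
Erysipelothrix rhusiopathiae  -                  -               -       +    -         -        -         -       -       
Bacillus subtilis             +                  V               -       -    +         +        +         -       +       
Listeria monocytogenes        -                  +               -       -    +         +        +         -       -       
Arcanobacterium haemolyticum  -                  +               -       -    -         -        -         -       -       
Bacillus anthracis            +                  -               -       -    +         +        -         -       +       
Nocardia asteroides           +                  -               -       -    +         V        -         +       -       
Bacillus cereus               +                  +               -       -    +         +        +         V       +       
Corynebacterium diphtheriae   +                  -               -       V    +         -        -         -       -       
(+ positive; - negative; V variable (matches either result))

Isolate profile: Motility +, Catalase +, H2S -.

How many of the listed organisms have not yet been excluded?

H2S -: excludes Erysipelothrix rhusiopathiae — 9 left.
Motility +: excludes 6 organisms — 3 left.
Catalase +: all 3 remaining candidates are consistent.
Still consistent: Bacillus cereus, Bacillus subtilis, Listeria monocytogenes.

3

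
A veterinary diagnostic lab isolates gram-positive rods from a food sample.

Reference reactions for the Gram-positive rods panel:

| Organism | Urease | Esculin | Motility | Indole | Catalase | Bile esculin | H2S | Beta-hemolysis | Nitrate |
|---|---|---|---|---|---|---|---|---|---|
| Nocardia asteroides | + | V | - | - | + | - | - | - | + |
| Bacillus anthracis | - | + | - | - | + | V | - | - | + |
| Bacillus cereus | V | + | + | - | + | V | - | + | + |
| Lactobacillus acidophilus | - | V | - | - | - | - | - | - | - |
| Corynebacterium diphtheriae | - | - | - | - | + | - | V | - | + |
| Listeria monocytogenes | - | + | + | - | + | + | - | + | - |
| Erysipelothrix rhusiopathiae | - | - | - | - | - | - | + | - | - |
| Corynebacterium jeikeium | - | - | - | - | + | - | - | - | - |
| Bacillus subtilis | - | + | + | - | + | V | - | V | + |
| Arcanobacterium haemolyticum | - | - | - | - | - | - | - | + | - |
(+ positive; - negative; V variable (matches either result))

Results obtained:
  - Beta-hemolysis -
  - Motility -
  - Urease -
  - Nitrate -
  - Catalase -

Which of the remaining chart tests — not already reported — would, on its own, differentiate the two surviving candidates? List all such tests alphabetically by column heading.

H2S

Urease -: excludes Nocardia asteroides — 9 left.
Beta-hemolysis -: excludes Bacillus cereus, Listeria monocytogenes, Arcanobacterium haemolyticum — 6 left.
Nitrate -: excludes Bacillus anthracis, Corynebacterium diphtheriae, Bacillus subtilis — 3 left.
Motility -: all 3 remaining candidates are consistent.
Catalase -: excludes Corynebacterium jeikeium — 2 left.
Two candidates remain: Erysipelothrix rhusiopathiae and Lactobacillus acidophilus.
  Esculin: - vs V — variable for at least one, does not separate.
  Indole: - vs - — same for both, does not separate.
  Bile esculin: - vs - — same for both, does not separate.
  H2S: Erysipelothrix rhusiopathiae +, Lactobacillus acidophilus - — discriminates.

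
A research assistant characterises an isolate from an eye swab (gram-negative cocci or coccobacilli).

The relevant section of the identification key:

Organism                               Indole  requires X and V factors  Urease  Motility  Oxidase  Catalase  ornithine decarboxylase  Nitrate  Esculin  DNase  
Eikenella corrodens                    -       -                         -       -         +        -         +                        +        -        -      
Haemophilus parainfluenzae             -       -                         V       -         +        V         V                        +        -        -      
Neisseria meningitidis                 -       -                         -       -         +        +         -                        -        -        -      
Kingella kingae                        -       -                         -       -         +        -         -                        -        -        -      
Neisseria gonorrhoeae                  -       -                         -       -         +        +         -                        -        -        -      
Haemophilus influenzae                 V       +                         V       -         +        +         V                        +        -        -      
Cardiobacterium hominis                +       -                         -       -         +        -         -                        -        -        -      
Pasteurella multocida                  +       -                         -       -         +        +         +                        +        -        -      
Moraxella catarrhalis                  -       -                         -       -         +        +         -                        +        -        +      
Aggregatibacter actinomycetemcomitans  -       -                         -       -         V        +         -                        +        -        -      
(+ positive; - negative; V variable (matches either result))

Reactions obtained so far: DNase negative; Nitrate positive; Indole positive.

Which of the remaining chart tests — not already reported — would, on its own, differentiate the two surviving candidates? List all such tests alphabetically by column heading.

requires X and V factors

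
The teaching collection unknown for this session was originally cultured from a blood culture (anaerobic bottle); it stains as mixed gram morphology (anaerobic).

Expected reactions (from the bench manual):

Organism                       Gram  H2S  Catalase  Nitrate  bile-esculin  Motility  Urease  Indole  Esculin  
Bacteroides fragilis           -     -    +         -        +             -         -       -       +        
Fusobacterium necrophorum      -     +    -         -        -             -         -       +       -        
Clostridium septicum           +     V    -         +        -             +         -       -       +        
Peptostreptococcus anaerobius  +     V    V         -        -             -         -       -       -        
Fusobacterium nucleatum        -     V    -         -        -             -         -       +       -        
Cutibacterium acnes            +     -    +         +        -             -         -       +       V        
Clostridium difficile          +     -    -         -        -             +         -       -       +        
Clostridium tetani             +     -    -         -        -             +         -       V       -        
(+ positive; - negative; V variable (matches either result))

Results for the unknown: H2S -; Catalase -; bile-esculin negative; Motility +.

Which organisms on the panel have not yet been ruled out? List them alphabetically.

Catalase -: excludes Bacteroides fragilis, Cutibacterium acnes — 6 left.
bile-esculin -: all 6 remaining candidates are consistent.
H2S -: excludes Fusobacterium necrophorum — 5 left.
Motility +: excludes Peptostreptococcus anaerobius, Fusobacterium nucleatum — 3 left.

Clostridium difficile, Clostridium septicum, Clostridium tetani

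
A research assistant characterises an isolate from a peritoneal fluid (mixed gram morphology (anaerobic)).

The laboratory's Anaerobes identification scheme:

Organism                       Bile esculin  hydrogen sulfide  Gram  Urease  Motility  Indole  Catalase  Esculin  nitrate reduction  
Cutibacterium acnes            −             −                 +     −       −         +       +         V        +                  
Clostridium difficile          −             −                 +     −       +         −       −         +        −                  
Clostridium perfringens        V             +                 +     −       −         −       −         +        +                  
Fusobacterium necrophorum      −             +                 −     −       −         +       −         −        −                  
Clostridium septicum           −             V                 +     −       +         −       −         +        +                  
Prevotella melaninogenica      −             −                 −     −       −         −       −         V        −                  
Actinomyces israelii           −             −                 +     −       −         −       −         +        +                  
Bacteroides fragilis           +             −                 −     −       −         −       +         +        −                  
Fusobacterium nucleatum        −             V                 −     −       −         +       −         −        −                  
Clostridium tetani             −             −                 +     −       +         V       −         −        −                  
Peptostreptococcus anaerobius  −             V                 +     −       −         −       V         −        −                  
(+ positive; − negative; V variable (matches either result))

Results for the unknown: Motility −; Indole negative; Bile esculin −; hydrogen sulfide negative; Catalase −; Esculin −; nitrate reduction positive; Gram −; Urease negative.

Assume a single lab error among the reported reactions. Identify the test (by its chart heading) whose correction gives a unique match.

nitrate reduction

As reported, no row in the chart matches all 9 reactions.
Reversing Indole → still no organism matches.
Reversing Motility → still no organism matches.
Reversing hydrogen sulfide → still no organism matches.
Reversing Catalase → still no organism matches.
Reversing nitrate reduction (to −) → unique match: Prevotella melaninogenica.
Reversing Urease → still no organism matches.
Reversing Gram → still no organism matches.
Reversing Bile esculin → still no organism matches.
Reversing Esculin → still no organism matches.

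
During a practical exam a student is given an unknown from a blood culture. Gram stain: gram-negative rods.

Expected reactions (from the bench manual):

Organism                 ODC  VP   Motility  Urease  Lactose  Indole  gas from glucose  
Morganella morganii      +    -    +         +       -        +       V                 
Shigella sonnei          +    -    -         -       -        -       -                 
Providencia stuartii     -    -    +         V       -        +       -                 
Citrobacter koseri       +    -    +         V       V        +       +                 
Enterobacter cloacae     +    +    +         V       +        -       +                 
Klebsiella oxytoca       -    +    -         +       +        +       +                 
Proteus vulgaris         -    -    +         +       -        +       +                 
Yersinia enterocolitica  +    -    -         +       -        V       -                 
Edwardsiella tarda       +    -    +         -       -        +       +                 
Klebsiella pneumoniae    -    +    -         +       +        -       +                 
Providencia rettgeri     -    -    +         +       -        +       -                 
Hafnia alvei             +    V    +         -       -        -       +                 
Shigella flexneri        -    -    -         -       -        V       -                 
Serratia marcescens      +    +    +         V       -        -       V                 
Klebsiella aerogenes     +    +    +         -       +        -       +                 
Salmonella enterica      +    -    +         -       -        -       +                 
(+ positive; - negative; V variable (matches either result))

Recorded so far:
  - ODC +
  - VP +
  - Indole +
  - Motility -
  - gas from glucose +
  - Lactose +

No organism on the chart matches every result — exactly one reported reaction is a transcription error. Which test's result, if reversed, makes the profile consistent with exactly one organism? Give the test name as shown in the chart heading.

ODC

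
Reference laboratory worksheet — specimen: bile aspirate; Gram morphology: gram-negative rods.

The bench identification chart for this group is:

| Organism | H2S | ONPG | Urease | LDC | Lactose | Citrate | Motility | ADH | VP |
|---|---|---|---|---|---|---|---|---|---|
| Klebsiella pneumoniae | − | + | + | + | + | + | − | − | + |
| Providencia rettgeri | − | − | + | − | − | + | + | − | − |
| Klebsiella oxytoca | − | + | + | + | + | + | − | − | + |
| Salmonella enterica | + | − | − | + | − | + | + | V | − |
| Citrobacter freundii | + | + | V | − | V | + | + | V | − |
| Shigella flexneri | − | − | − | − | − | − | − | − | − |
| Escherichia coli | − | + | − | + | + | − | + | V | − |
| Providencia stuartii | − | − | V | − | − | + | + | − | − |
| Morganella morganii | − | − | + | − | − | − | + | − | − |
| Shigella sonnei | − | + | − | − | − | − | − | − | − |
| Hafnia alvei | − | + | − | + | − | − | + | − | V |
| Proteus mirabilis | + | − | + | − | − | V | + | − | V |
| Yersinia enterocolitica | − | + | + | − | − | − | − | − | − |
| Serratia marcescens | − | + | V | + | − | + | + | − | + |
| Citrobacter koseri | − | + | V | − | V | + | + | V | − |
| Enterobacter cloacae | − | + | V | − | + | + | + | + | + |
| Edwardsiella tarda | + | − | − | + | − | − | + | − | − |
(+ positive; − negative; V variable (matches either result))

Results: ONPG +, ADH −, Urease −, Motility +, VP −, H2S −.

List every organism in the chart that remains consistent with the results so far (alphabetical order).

Citrobacter koseri, Escherichia coli, Hafnia alvei

Motility +: excludes 5 organisms — 12 left.
H2S −: excludes Salmonella enterica, Citrobacter freundii, Proteus mirabilis, Edwardsiella tarda — 8 left.
ADH −: excludes Enterobacter cloacae — 7 left.
VP −: excludes Serratia marcescens — 6 left.
Urease −: excludes Providencia rettgeri, Morganella morganii — 4 left.
ONPG +: excludes Providencia stuartii — 3 left.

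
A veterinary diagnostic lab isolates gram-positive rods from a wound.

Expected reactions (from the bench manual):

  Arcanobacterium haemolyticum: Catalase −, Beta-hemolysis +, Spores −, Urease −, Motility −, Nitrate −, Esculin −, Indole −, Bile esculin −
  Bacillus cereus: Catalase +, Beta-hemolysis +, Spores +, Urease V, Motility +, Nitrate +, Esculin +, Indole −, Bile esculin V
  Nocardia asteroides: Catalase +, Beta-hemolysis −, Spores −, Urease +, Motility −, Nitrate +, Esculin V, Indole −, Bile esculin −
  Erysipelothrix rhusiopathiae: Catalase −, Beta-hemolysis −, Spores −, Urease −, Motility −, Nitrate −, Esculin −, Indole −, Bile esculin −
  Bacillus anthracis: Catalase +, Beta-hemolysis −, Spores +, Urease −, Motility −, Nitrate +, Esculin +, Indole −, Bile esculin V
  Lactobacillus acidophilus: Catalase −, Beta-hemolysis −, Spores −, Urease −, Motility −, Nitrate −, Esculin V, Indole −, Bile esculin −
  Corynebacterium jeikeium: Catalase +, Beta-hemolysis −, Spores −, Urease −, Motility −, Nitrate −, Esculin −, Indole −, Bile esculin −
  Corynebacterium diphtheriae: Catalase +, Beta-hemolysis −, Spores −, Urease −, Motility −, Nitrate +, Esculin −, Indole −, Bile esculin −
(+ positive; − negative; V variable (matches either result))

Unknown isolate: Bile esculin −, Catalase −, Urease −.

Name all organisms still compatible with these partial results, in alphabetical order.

Arcanobacterium haemolyticum, Erysipelothrix rhusiopathiae, Lactobacillus acidophilus

Bile esculin −: all 8 remaining candidates are consistent.
Urease −: excludes Nocardia asteroides — 7 left.
Catalase −: excludes Bacillus cereus, Bacillus anthracis, Corynebacterium jeikeium, Corynebacterium diphtheriae — 3 left.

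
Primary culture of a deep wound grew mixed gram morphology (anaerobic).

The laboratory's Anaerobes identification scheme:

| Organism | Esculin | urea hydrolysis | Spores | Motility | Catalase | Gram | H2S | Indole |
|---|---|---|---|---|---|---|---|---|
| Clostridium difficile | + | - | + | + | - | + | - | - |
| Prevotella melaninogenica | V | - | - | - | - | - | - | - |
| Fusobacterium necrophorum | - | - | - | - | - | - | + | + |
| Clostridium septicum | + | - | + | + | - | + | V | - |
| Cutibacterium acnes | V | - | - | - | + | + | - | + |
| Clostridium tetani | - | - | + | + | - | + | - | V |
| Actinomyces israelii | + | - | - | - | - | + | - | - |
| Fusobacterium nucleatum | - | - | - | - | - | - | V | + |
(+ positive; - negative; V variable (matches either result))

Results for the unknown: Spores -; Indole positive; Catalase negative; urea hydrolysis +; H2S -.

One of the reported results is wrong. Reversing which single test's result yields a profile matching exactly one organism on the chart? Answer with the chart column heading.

As reported, no row in the chart matches all 5 reactions.
Reversing H2S → still no organism matches.
Reversing Indole → still no organism matches.
Reversing Spores → still no organism matches.
Reversing urea hydrolysis (to -) → unique match: Fusobacterium nucleatum.
Reversing Catalase → still no organism matches.

urea hydrolysis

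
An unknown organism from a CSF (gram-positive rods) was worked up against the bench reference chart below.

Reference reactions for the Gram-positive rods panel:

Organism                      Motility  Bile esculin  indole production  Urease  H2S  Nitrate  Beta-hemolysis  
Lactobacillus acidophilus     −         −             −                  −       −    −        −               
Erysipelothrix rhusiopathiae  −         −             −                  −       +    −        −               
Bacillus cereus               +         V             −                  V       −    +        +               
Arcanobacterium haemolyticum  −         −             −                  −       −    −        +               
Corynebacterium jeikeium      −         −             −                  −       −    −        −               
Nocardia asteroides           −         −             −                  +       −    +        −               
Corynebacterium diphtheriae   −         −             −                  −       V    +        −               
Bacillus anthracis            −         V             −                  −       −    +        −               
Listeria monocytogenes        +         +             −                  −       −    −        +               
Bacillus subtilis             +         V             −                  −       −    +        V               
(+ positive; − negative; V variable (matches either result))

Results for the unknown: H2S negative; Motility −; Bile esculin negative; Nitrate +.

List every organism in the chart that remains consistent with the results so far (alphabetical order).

Bacillus anthracis, Corynebacterium diphtheriae, Nocardia asteroides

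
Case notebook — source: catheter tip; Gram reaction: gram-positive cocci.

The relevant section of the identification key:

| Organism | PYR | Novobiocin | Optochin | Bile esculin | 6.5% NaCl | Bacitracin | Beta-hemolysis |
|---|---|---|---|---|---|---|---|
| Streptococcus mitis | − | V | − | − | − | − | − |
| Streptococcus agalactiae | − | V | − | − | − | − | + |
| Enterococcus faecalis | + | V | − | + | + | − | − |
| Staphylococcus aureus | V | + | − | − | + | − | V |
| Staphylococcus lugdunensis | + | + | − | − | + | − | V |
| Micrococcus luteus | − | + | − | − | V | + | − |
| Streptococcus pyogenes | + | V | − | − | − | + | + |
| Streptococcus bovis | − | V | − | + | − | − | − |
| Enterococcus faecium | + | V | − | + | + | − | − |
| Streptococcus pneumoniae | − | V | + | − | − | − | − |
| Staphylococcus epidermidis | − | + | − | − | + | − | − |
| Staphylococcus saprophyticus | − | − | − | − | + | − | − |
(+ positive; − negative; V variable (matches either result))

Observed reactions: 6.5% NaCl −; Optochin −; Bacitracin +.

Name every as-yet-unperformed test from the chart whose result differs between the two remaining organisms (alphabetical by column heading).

Optochin −: excludes Streptococcus pneumoniae — 11 left.
6.5% NaCl −: excludes 6 organisms — 5 left.
Bacitracin +: excludes Streptococcus mitis, Streptococcus agalactiae, Streptococcus bovis — 2 left.
Two candidates remain: Micrococcus luteus and Streptococcus pyogenes.
  PYR: Micrococcus luteus −, Streptococcus pyogenes + — discriminates.
  Novobiocin: + vs V — variable for at least one, does not separate.
  Bile esculin: − vs − — same for both, does not separate.
  Beta-hemolysis: Micrococcus luteus −, Streptococcus pyogenes + — discriminates.

Beta-hemolysis, PYR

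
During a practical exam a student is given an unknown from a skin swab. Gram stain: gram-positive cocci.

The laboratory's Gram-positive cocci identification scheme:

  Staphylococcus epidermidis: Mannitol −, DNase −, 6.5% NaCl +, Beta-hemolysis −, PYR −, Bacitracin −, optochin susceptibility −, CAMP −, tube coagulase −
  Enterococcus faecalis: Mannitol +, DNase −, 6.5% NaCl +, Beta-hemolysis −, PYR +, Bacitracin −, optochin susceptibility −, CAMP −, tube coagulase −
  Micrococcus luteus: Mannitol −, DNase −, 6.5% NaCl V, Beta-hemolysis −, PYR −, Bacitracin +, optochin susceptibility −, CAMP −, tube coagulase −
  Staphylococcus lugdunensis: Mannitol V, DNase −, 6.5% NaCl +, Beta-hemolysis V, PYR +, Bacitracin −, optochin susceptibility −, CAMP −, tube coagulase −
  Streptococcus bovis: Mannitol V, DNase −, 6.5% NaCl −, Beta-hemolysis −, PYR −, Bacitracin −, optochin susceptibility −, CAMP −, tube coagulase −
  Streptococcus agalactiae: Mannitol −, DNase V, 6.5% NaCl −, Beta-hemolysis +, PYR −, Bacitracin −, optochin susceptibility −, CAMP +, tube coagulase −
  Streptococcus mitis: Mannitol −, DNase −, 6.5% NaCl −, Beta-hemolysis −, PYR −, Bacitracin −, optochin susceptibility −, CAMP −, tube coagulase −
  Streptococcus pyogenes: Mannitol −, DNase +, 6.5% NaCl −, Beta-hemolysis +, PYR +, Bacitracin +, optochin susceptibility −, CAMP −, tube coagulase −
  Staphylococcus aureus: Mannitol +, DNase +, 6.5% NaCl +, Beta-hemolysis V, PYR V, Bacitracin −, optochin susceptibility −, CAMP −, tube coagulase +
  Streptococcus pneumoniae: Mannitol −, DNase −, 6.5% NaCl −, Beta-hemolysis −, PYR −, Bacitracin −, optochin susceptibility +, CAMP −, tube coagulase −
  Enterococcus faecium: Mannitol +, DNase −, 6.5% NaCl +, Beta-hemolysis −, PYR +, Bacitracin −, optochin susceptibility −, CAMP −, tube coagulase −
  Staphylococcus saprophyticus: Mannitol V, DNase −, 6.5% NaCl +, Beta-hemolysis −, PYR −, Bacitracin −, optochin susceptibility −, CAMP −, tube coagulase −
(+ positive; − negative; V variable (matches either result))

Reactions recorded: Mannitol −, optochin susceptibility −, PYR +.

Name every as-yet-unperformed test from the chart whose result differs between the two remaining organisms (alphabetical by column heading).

PYR +: excludes 7 organisms — 5 left.
optochin susceptibility −: all 5 remaining candidates are consistent.
Mannitol −: excludes Enterococcus faecalis, Staphylococcus aureus, Enterococcus faecium — 2 left.
Two candidates remain: Staphylococcus lugdunensis and Streptococcus pyogenes.
  DNase: Staphylococcus lugdunensis −, Streptococcus pyogenes + — discriminates.
  6.5% NaCl: Staphylococcus lugdunensis +, Streptococcus pyogenes − — discriminates.
  Beta-hemolysis: V vs + — variable for at least one, does not separate.
  Bacitracin: Staphylococcus lugdunensis −, Streptococcus pyogenes + — discriminates.
  CAMP: − vs − — same for both, does not separate.
  tube coagulase: − vs − — same for both, does not separate.

6.5% NaCl, Bacitracin, DNase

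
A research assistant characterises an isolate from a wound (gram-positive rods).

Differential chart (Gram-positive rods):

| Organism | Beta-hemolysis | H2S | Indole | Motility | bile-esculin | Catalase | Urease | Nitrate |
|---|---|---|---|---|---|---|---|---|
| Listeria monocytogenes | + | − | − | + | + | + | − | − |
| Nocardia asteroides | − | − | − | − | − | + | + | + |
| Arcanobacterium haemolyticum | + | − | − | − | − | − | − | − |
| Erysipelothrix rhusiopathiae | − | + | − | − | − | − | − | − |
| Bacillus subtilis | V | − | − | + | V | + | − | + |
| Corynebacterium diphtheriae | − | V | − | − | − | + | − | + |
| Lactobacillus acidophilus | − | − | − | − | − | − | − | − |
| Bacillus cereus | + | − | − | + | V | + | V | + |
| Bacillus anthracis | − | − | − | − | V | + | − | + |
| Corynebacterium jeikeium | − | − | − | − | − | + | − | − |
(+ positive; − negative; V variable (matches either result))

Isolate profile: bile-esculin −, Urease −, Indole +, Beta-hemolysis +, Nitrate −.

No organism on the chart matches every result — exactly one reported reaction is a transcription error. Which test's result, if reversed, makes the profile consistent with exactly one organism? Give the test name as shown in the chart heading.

Indole

As reported, no row in the chart matches all 5 reactions.
Reversing bile-esculin → still no organism matches.
Reversing Indole (to −) → unique match: Arcanobacterium haemolyticum.
Reversing Beta-hemolysis → still no organism matches.
Reversing Nitrate → still no organism matches.
Reversing Urease → still no organism matches.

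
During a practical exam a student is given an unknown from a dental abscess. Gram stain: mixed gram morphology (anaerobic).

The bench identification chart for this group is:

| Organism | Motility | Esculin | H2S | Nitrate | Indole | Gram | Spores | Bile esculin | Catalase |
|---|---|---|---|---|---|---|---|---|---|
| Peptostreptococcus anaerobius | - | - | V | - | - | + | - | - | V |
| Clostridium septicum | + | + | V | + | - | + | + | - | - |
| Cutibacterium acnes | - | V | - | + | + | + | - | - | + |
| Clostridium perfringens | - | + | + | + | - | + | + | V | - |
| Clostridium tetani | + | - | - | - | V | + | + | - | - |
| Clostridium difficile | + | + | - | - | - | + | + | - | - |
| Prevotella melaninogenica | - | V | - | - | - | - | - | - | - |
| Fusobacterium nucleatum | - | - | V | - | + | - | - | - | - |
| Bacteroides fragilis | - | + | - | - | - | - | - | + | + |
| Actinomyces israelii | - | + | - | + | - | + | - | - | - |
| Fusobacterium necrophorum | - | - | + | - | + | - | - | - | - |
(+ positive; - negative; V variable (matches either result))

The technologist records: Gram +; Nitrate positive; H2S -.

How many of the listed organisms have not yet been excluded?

Nitrate +: excludes 7 organisms — 4 left.
H2S -: excludes Clostridium perfringens — 3 left.
Gram +: all 3 remaining candidates are consistent.
Still consistent: Actinomyces israelii, Clostridium septicum, Cutibacterium acnes.

3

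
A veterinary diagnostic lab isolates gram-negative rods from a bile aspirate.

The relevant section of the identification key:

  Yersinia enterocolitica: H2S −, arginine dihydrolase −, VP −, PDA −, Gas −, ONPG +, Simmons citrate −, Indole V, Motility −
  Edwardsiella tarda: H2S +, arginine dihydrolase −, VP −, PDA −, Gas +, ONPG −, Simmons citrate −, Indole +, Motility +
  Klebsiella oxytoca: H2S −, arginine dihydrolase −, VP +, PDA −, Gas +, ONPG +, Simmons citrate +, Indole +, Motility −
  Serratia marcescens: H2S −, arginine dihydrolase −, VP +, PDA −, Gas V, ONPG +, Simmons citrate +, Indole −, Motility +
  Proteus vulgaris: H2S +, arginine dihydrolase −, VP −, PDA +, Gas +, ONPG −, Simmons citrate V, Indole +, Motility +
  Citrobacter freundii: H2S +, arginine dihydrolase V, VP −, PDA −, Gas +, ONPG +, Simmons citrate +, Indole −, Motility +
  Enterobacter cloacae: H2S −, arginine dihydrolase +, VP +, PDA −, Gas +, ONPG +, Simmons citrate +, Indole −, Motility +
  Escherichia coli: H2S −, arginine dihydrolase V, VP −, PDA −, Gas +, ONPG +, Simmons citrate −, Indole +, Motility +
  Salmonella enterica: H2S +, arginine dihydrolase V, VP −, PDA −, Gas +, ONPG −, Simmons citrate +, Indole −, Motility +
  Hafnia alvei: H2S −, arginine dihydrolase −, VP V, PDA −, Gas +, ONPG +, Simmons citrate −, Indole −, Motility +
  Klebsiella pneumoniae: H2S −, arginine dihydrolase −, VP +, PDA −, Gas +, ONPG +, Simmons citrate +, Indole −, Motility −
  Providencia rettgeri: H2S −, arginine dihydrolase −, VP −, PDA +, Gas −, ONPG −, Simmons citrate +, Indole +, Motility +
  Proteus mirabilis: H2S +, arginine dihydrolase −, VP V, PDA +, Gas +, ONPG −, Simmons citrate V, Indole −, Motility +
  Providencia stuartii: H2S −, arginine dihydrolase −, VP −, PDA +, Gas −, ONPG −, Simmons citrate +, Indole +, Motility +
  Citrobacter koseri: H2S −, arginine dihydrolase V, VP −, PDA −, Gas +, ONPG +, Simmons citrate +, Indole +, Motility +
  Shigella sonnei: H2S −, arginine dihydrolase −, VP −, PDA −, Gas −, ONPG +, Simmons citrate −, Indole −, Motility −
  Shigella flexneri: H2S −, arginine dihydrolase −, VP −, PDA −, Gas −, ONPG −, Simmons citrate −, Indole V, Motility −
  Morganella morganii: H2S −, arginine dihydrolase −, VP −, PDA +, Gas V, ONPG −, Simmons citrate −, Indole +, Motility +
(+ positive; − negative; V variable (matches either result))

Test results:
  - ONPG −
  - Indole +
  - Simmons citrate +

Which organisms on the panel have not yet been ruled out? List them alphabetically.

Proteus vulgaris, Providencia rettgeri, Providencia stuartii

ONPG −: excludes 10 organisms — 8 left.
Indole +: excludes Salmonella enterica, Proteus mirabilis — 6 left.
Simmons citrate +: excludes Edwardsiella tarda, Shigella flexneri, Morganella morganii — 3 left.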